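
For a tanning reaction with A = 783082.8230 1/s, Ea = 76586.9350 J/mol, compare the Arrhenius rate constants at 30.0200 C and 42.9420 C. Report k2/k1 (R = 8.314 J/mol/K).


T1 = 30.0200 + 273.15 = 303.1700 K; T2 = 42.9420 + 273.15 = 316.0920 K
k1 = A * exp(-Ea/(R*T1)) = 783082.8230 * exp(-76586.9350/(8.314*303.1700)) = 4.9865e-08 1/s
k2 = A * exp(-Ea/(R*T2)) = 783082.8230 * exp(-76586.9350/(8.314*316.0920)) = 1.7268e-07 1/s
k2/k1 = 1.7268e-07 / 4.9865e-08 = 3.4631


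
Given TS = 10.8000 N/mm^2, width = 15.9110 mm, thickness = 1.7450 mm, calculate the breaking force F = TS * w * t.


Formula: F = TS * w * t
Substituting: F = 10.8000 * 15.9110 * 1.7450
Result: 299.8587 N


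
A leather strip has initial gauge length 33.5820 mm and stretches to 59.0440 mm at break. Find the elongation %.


Formula: Elongation = (Lf - L0) / L0 * 100
Substituting: Elongation = (59.0440 - 33.5820) / 33.5820 * 100
Result: 75.8204 %


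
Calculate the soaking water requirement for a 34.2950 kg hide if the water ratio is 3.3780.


Formula: Water = hide_weight * ratio
Substituting: Water = 34.2950 * 3.3780
Result: 115.8485 kg


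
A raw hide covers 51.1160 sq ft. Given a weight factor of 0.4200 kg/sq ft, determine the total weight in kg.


Formula: Weight = area * weight_per_sqft
Substituting: Weight = 51.1160 * 0.4200
Result: 21.4687 kg


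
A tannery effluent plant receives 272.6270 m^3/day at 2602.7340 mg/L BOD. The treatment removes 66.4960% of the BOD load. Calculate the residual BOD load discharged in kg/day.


Load_in = volume * conc / 1000 = 272.6270 * 2602.7340 / 1000 = 709.5756 kg/day
Removed = Load_in * eff / 100 = 709.5756 * 66.4960 / 100 = 471.8394 kg/day
Load_out = Load_in - Removed = 709.5756 - 471.8394 = 237.7362 kg/day


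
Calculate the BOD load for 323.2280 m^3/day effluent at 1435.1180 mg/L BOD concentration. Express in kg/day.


Formula: BOD_load = volume * conc / 1000
Substituting: BOD_load = 323.2280 * 1435.1180 / 1000
Result: 463.8703 kg/day


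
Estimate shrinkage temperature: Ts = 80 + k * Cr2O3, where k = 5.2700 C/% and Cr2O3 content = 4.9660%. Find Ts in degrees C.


Formula: Ts = 80 + k * Cr2O3
Substituting: Ts = 80 + 5.2700 * 4.9660
Result: 106.1708 C


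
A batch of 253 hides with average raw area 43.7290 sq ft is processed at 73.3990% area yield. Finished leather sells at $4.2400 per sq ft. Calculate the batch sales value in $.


Raw_total = N * avg_area = 253 * 43.7290 = 11063.4370 sq ft
Finished = Raw_total * yield / 100 = 11063.4370 * 73.3990 / 100 = 8120.4521 sq ft
Value = Finished * price = 8120.4521 * 4.2400 = 34430.7170 $


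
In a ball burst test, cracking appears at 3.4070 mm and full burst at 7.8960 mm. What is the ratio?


Formula: Ratio = crack / burst
Substituting: Ratio = 3.4070 / 7.8960
Result: 0.4315


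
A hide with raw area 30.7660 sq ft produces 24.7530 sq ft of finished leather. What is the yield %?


Formula: Yield = finished / raw * 100
Substituting: Yield = 24.7530 / 30.7660 * 100
Result: 80.4557 %


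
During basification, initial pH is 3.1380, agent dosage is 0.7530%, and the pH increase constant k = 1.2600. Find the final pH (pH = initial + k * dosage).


Formula: pH_final = pH_initial + k * base_pct
Substituting: pH_final = 3.1380 + 1.2600 * 0.7530
Result: 4.0868


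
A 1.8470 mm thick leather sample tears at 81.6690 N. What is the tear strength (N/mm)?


Formula: Tear strength = force / thickness
Substituting: Tear strength = 81.6690 / 1.8470
Result: 44.2171 N/mm


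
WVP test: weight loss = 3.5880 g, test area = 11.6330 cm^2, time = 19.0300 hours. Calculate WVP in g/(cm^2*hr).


Formula: WVP = loss / (area * time)
Substituting: WVP = 3.5880 / (11.6330 * 19.0300)
Result: 0.0162077 g/(cm^2*hr)


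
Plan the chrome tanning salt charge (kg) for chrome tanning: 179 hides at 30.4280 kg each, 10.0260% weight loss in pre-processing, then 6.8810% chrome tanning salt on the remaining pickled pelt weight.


Total_raw = N * avg_wt = 179 * 30.4280 = 5446.6120 kg
Substrate = Total_raw * (1 - loss/100) = 5446.6120 * (1 - 10.0260/100) = 4900.5347 kg
Chrome = Substrate * pct / 100 = 4900.5347 * 6.8810 / 100 = 337.2058 kg


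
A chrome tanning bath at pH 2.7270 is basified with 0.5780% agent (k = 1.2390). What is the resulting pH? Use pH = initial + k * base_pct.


Formula: pH_final = pH_initial + k * base_pct
Substituting: pH_final = 2.7270 + 1.2390 * 0.5780
Result: 3.4431


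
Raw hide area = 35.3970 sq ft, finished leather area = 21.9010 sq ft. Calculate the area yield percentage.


Formula: Yield = finished / raw * 100
Substituting: Yield = 21.9010 / 35.3970 * 100
Result: 61.8725 %


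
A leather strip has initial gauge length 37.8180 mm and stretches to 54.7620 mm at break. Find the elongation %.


Formula: Elongation = (Lf - L0) / L0 * 100
Substituting: Elongation = (54.7620 - 37.8180) / 37.8180 * 100
Result: 44.8041 %


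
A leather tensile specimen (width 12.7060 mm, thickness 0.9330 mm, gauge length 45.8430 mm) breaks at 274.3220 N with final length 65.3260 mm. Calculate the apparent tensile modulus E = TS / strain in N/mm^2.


TS = F / (w * t) = 274.3220 / (12.7060 * 0.9330) = 23.1404 N/mm^2
strain = (Lf - L0) / L0 = (65.3260 - 45.8430) / 45.8430 = 0.4250
E = TS / strain = 23.1404 / 0.4250 = 54.4487 N/mm^2


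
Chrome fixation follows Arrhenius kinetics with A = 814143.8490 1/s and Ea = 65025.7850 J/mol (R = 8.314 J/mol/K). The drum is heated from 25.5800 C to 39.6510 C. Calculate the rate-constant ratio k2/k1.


T1 = 25.5800 + 273.15 = 298.7300 K; T2 = 39.6510 + 273.15 = 312.8010 K
k1 = A * exp(-Ea/(R*T1)) = 814143.8490 * exp(-65025.7850/(8.314*298.7300)) = 3.4687e-06 1/s
k2 = A * exp(-Ea/(R*T2)) = 814143.8490 * exp(-65025.7850/(8.314*312.8010)) = 1.1263e-05 1/s
k2/k1 = 1.1263e-05 / 3.4687e-06 = 3.2471


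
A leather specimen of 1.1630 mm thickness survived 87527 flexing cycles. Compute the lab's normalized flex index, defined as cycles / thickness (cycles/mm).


Formula: Index = cycles / thickness
Substituting: Index = 87527 / 1.1630
Result: 75259.6733 cycles/mm


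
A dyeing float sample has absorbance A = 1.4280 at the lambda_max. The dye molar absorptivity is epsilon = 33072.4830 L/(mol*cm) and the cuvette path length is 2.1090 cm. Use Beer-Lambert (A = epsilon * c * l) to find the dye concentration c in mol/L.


Formula: c = A / (epsilon * l)
Substituting: c = 1.4280 / (33072.4830 * 2.1090)
Result: 2.0473e-05 mol/L


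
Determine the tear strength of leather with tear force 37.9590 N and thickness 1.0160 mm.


Formula: Tear strength = force / thickness
Substituting: Tear strength = 37.9590 / 1.0160
Result: 37.3612 N/mm


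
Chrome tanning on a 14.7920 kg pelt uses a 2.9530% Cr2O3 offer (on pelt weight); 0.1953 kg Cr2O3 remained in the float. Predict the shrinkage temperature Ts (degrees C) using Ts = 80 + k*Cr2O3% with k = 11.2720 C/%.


Offered = pelt * offer_pct / 100 = 14.7920 * 2.9530 / 100 = 0.4368 kg
Uptake = offered - residual = 0.4368 - 0.1953 = 0.2415 kg
Cr2O3% on pelt = uptake / pelt * 100 = 0.2415 / 14.7920 * 100 = 1.6327 %
Ts = 80 + k * Cr2O3% = 80 + 11.2720 * 1.6327 = 98.4037 C


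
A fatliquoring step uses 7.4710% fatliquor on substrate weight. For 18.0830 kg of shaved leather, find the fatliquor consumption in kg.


Formula: Fat = substrate * pct / 100
Substituting: Fat = 18.0830 * 7.4710 / 100
Result: 1.3510 kg


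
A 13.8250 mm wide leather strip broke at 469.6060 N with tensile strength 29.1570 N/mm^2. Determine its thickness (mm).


Formula: t = F / (TS * w)
Substituting: t = 469.6060 / (29.1570 * 13.8250)
Result: 1.1650 mm


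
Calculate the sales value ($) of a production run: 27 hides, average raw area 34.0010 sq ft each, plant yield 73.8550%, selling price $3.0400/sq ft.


Raw_total = N * avg_area = 27 * 34.0010 = 918.0270 sq ft
Finished = Raw_total * yield / 100 = 918.0270 * 73.8550 / 100 = 678.0088 sq ft
Value = Finished * price = 678.0088 * 3.0400 = 2061.1469 $


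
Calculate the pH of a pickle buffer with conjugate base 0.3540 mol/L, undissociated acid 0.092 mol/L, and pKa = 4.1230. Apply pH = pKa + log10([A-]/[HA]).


ratio = [A-] / [HA] = 0.3540 / 0.092 = 3.8478
log10(ratio) = 0.5852
pH = pKa + log10(ratio) = 4.1230 + 0.5852 = 4.7082


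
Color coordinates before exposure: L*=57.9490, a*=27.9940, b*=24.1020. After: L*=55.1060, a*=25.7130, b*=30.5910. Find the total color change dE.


dL = -2.8430, da = -2.2810, db = 6.4890
dE = sqrt((-2.8430)^2 + (-2.2810)^2 + 6.4890^2) = 7.4426


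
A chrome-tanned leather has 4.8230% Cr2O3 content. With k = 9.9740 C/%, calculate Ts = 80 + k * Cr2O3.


Formula: Ts = 80 + k * Cr2O3
Substituting: Ts = 80 + 9.9740 * 4.8230
Result: 128.1046 C


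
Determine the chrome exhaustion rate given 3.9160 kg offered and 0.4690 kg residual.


Formula: Uptake = (offered - residual) / offered * 100
Substituting: Uptake = (3.9160 - 0.4690) / 3.9160 * 100
Result: 88.0235 %


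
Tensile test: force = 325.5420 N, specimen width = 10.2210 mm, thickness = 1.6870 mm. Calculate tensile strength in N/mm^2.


Formula: TS = force / (width * thickness)
Substituting: TS = 325.5420 / (10.2210 * 1.6870)
Result: 18.8799 N/mm^2


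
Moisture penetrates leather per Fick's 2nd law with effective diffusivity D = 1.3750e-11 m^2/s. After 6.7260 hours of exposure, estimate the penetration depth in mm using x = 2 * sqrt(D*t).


t = 6.7260 hr * 3600 = 24213.6000 s
D * t = 1.3750e-11 * 24213.6000 = 3.3294e-07
x = 2 * sqrt(D*t) = 2 * sqrt(3.3294e-07) = 0.00115401 m = 1.1540 mm


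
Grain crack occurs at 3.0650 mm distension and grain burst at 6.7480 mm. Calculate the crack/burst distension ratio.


Formula: Ratio = crack / burst
Substituting: Ratio = 3.0650 / 6.7480
Result: 0.4542


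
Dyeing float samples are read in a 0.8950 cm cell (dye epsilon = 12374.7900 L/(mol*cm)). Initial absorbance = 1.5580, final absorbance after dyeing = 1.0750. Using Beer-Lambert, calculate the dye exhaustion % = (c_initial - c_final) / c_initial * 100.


c_initial = A_i / (epsilon * l) = 1.5580 / (12374.7900 * 0.8950) = 1.4067e-04 mol/L
c_final = A_f / (epsilon * l) = 1.0750 / (12374.7900 * 0.8950) = 9.7062e-05 mol/L
Exhaustion = (c_initial - c_final) / c_initial * 100 = (1.4067e-04 - 9.7062e-05) / 1.4067e-04 * 100 = 31.0013 %


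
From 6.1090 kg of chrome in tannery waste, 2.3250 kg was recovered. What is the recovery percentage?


Formula: Recovery = recovered / input * 100
Substituting: Recovery = 2.3250 / 6.1090 * 100
Result: 38.0586 %


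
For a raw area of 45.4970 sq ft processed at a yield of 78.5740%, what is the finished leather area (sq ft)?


Formula: finished = raw * yield / 100
Substituting: finished = 45.4970 * 78.5740 / 100
Result: 35.7488 sq ft


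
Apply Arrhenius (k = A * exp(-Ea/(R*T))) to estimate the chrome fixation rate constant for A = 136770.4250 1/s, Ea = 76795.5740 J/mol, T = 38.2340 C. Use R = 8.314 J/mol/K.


T_K = T_C + 273.15 = 38.2340 + 273.15 = 311.3840 K
exponent = -Ea / (R * T_K) = -76795.5740 / (8.314 * 311.3840) = -29.6640
k = A * exp(exponent) = 136770.4250 * exp(-29.6640) = 1.7909e-08 1/s


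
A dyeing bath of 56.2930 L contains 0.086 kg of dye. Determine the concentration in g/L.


Formula: Conc = dye_mass(kg) / volume(L) * 1000
Substituting: Conc = 0.086 / 56.2930 * 1000
Result: 1.5277 g/L


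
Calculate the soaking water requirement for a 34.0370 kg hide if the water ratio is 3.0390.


Formula: Water = hide_weight * ratio
Substituting: Water = 34.0370 * 3.0390
Result: 103.4384 kg


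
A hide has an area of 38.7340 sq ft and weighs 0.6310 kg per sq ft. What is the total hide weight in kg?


Formula: Weight = area * weight_per_sqft
Substituting: Weight = 38.7340 * 0.6310
Result: 24.4412 kg


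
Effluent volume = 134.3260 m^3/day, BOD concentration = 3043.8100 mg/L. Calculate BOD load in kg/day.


Formula: BOD_load = volume * conc / 1000
Substituting: BOD_load = 134.3260 * 3043.8100 / 1000
Result: 408.8628 kg/day


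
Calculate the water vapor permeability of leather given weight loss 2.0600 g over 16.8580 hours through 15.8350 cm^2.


Formula: WVP = loss / (area * time)
Substituting: WVP = 2.0600 / (15.8350 * 16.8580)
Result: 0.0077169 g/(cm^2*hr)


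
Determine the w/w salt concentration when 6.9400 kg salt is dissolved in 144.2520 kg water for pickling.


Formula: Conc = salt / (water + salt) * 100
Substituting: Conc = 6.9400 / (144.2520 + 6.9400) * 100
Result: 4.5902 %


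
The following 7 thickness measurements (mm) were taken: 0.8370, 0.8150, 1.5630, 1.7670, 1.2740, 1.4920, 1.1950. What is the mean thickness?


Formula: Average = sum / n
Substituting: Average = 8.9430 / 7
Result: 1.2776 mm


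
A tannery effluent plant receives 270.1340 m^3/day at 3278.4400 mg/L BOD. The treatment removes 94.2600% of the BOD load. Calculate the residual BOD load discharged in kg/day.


Load_in = volume * conc / 1000 = 270.1340 * 3278.4400 / 1000 = 885.6181 kg/day
Removed = Load_in * eff / 100 = 885.6181 * 94.2600 / 100 = 834.7836 kg/day
Load_out = Load_in - Removed = 885.6181 - 834.7836 = 50.8345 kg/day


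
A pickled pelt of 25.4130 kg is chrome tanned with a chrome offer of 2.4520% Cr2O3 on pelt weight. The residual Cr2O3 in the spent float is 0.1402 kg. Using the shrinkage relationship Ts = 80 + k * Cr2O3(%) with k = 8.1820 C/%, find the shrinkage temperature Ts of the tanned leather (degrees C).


Offered = pelt * offer_pct / 100 = 25.4130 * 2.4520 / 100 = 0.6231 kg
Uptake = offered - residual = 0.6231 - 0.1402 = 0.4829 kg
Cr2O3% on pelt = uptake / pelt * 100 = 0.4829 / 25.4130 * 100 = 1.9003 %
Ts = 80 + k * Cr2O3% = 80 + 8.1820 * 1.9003 = 95.5484 C


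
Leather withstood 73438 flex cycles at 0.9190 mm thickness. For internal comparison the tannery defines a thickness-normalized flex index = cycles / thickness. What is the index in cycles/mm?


Formula: Index = cycles / thickness
Substituting: Index = 73438 / 0.9190
Result: 79910.7726 cycles/mm


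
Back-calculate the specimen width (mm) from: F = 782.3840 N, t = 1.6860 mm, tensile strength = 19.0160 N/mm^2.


Formula: w = F / (TS * t)
Substituting: w = 782.3840 / (19.0160 * 1.6860)
Result: 24.4030 mm


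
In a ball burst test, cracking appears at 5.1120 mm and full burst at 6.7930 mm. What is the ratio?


Formula: Ratio = crack / burst
Substituting: Ratio = 5.1120 / 6.7930
Result: 0.7525


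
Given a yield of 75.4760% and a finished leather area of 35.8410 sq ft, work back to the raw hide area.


Formula: raw = finished * 100 / yield
Substituting: raw = 35.8410 * 100 / 75.4760
Result: 47.4866 sq ft


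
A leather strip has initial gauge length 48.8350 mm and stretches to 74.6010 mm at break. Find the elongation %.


Formula: Elongation = (Lf - L0) / L0 * 100
Substituting: Elongation = (74.6010 - 48.8350) / 48.8350 * 100
Result: 52.7613 %


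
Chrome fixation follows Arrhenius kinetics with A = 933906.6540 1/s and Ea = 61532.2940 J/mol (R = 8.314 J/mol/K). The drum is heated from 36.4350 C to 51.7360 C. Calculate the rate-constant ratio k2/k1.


T1 = 36.4350 + 273.15 = 309.5850 K; T2 = 51.7360 + 273.15 = 324.8860 K
k1 = A * exp(-Ea/(R*T1)) = 933906.6540 * exp(-61532.2940/(8.314*309.5850)) = 3.8718e-05 1/s
k2 = A * exp(-Ea/(R*T2)) = 933906.6540 * exp(-61532.2940/(8.314*324.8860)) = 1.1937e-04 1/s
k2/k1 = 1.1937e-04 / 3.8718e-05 = 3.0830


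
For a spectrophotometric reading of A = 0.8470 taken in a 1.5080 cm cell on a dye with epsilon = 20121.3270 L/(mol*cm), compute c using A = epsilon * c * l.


Formula: c = A / (epsilon * l)
Substituting: c = 0.8470 / (20121.3270 * 1.5080)
Result: 2.7914e-05 mol/L


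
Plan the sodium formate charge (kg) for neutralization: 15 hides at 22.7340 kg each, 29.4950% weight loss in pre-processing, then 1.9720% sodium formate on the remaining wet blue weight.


Total_raw = N * avg_wt = 15 * 22.7340 = 341.0100 kg
Substrate = Total_raw * (1 - loss/100) = 341.0100 * (1 - 29.4950/100) = 240.4291 kg
Neutralizer = Substrate * pct / 100 = 240.4291 * 1.9720 / 100 = 4.7413 kg


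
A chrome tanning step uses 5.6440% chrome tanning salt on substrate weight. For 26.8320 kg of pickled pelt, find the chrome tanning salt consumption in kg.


Formula: Chrome = substrate * pct / 100
Substituting: Chrome = 26.8320 * 5.6440 / 100
Result: 1.5144 kg


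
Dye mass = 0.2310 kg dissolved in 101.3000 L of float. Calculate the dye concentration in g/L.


Formula: Conc = dye_mass(kg) / volume(L) * 1000
Substituting: Conc = 0.2310 / 101.3000 * 1000
Result: 2.2804 g/L


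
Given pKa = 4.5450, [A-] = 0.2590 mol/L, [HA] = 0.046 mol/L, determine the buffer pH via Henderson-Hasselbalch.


ratio = [A-] / [HA] = 0.2590 / 0.046 = 5.6304
log10(ratio) = 0.7505
pH = pKa + log10(ratio) = 4.5450 + 0.7505 = 5.2955


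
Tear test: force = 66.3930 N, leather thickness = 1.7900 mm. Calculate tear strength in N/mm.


Formula: Tear strength = force / thickness
Substituting: Tear strength = 66.3930 / 1.7900
Result: 37.0911 N/mm


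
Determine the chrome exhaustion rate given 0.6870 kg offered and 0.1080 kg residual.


Formula: Uptake = (offered - residual) / offered * 100
Substituting: Uptake = (0.6870 - 0.1080) / 0.6870 * 100
Result: 84.2795 %


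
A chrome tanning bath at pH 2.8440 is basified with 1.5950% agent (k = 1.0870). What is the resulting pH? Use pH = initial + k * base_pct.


Formula: pH_final = pH_initial + k * base_pct
Substituting: pH_final = 2.8440 + 1.0870 * 1.5950
Result: 4.5778


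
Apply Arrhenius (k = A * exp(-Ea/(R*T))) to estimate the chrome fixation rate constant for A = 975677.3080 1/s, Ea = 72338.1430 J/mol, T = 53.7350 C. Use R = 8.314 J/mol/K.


T_K = T_C + 273.15 = 53.7350 + 273.15 = 326.8850 K
exponent = -Ea / (R * T_K) = -72338.1430 / (8.314 * 326.8850) = -26.6172
k = A * exp(exponent) = 975677.3080 * exp(-26.6172) = 2.6891e-06 1/s


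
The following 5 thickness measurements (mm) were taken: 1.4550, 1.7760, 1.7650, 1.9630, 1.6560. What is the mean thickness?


Formula: Average = sum / n
Substituting: Average = 8.6150 / 5
Result: 1.7230 mm


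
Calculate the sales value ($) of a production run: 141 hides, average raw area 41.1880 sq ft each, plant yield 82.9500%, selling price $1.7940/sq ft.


Raw_total = N * avg_area = 141 * 41.1880 = 5807.5080 sq ft
Finished = Raw_total * yield / 100 = 5807.5080 * 82.9500 / 100 = 4817.3279 sq ft
Value = Finished * price = 4817.3279 * 1.7940 = 8642.2862 $


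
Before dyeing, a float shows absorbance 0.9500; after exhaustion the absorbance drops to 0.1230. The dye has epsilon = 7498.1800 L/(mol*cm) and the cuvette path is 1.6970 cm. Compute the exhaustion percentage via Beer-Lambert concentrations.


c_initial = A_i / (epsilon * l) = 0.9500 / (7498.1800 * 1.6970) = 7.4660e-05 mol/L
c_final = A_f / (epsilon * l) = 0.1230 / (7498.1800 * 1.6970) = 9.6665e-06 mol/L
Exhaustion = (c_initial - c_final) / c_initial * 100 = (7.4660e-05 - 9.6665e-06) / 7.4660e-05 * 100 = 87.0526 %


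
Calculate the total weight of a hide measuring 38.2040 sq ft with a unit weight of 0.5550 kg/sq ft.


Formula: Weight = area * weight_per_sqft
Substituting: Weight = 38.2040 * 0.5550
Result: 21.2032 kg


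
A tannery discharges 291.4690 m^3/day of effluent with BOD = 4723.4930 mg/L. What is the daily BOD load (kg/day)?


Formula: BOD_load = volume * conc / 1000
Substituting: BOD_load = 291.4690 * 4723.4930 / 1000
Result: 1376.7518 kg/day


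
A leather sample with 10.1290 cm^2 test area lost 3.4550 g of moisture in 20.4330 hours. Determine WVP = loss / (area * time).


Formula: WVP = loss / (area * time)
Substituting: WVP = 3.4550 / (10.1290 * 20.4330)
Result: 0.0166936 g/(cm^2*hr)


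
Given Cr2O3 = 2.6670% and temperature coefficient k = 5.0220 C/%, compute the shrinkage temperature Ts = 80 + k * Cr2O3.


Formula: Ts = 80 + k * Cr2O3
Substituting: Ts = 80 + 5.0220 * 2.6670
Result: 93.3937 C


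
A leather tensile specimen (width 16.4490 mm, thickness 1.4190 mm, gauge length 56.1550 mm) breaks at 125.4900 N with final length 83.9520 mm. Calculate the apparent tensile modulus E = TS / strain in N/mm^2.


TS = F / (w * t) = 125.4900 / (16.4490 * 1.4190) = 5.3763 N/mm^2
strain = (Lf - L0) / L0 = (83.9520 - 56.1550) / 56.1550 = 0.4950
E = TS / strain = 5.3763 / 0.4950 = 10.8612 N/mm^2


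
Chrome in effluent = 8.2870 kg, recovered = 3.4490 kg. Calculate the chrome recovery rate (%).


Formula: Recovery = recovered / input * 100
Substituting: Recovery = 3.4490 / 8.2870 * 100
Result: 41.6194 %


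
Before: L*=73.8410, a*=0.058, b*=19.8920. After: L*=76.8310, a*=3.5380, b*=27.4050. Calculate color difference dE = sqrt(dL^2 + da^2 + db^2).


dL = 2.9900, da = 3.4800, db = 7.5130
dE = sqrt(2.9900^2 + 3.4800^2 + 7.5130^2) = 8.8032


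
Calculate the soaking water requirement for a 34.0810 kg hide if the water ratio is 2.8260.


Formula: Water = hide_weight * ratio
Substituting: Water = 34.0810 * 2.8260
Result: 96.3129 kg


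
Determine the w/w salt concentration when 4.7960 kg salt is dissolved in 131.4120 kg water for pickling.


Formula: Conc = salt / (water + salt) * 100
Substituting: Conc = 4.7960 / (131.4120 + 4.7960) * 100
Result: 3.5211 %


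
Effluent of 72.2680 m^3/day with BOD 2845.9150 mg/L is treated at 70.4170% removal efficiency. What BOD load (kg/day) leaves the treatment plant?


Load_in = volume * conc / 1000 = 72.2680 * 2845.9150 / 1000 = 205.6686 kg/day
Removed = Load_in * eff / 100 = 205.6686 * 70.4170 / 100 = 144.8256 kg/day
Load_out = Load_in - Removed = 205.6686 - 144.8256 = 60.8429 kg/day


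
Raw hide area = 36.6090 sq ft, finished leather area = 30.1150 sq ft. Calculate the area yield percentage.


Formula: Yield = finished / raw * 100
Substituting: Yield = 30.1150 / 36.6090 * 100
Result: 82.2612 %


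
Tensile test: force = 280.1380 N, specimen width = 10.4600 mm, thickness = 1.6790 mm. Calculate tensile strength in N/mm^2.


Formula: TS = force / (width * thickness)
Substituting: TS = 280.1380 / (10.4600 * 1.6790)
Result: 15.9511 N/mm^2


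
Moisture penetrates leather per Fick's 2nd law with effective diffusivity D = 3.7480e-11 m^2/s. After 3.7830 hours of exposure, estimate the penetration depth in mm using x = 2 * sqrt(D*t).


t = 3.7830 hr * 3600 = 13618.8000 s
D * t = 3.7480e-11 * 13618.8000 = 5.1043e-07
x = 2 * sqrt(D*t) = 2 * sqrt(5.1043e-07) = 0.00142889 m = 1.4289 mm


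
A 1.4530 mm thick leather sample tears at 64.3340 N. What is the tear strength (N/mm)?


Formula: Tear strength = force / thickness
Substituting: Tear strength = 64.3340 / 1.4530
Result: 44.2767 N/mm


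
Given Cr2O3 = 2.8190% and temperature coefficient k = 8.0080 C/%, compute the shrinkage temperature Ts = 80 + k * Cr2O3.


Formula: Ts = 80 + k * Cr2O3
Substituting: Ts = 80 + 8.0080 * 2.8190
Result: 102.5746 C


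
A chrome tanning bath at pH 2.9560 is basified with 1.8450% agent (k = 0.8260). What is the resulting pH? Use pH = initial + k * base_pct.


Formula: pH_final = pH_initial + k * base_pct
Substituting: pH_final = 2.9560 + 0.8260 * 1.8450
Result: 4.4800


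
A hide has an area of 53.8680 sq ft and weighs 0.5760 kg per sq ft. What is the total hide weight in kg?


Formula: Weight = area * weight_per_sqft
Substituting: Weight = 53.8680 * 0.5760
Result: 31.0280 kg


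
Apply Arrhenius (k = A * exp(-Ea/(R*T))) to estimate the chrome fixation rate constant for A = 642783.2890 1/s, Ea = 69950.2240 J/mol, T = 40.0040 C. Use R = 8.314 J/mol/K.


T_K = T_C + 273.15 = 40.0040 + 273.15 = 313.1540 K
exponent = -Ea / (R * T_K) = -69950.2240 / (8.314 * 313.1540) = -26.8671
k = A * exp(exponent) = 642783.2890 * exp(-26.8671) = 1.3798e-06 1/s


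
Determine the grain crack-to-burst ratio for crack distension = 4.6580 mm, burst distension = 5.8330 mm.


Formula: Ratio = crack / burst
Substituting: Ratio = 4.6580 / 5.8330
Result: 0.7986


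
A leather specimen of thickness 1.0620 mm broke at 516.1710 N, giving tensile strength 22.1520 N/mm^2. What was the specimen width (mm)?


Formula: w = F / (TS * t)
Substituting: w = 516.1710 / (22.1520 * 1.0620)
Result: 21.9410 mm


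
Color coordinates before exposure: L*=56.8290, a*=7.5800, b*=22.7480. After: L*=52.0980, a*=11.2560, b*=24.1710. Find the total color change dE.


dL = -4.7310, da = 3.6760, db = 1.4230
dE = sqrt((-4.7310)^2 + 3.6760^2 + 1.4230^2) = 6.1579


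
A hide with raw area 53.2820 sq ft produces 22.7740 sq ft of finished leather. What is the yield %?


Formula: Yield = finished / raw * 100
Substituting: Yield = 22.7740 / 53.2820 * 100
Result: 42.7424 %


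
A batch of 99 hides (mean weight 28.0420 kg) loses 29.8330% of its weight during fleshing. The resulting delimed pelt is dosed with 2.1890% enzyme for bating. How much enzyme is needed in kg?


Total_raw = N * avg_wt = 99 * 28.0420 = 2776.1580 kg
Substrate = Total_raw * (1 - loss/100) = 2776.1580 * (1 - 29.8330/100) = 1947.9468 kg
Enzyme = Substrate * pct / 100 = 1947.9468 * 2.1890 / 100 = 42.6406 kg


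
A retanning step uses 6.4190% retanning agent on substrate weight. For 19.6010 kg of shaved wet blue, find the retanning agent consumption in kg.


Formula: Retan = substrate * pct / 100
Substituting: Retan = 19.6010 * 6.4190 / 100
Result: 1.2582 kg


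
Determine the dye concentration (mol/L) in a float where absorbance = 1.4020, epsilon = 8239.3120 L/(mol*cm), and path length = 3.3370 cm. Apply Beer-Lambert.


Formula: c = A / (epsilon * l)
Substituting: c = 1.4020 / (8239.3120 * 3.3370)
Result: 5.0992e-05 mol/L


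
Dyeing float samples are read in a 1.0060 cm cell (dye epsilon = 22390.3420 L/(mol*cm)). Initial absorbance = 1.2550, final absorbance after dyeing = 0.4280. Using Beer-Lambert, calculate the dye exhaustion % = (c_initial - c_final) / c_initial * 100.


c_initial = A_i / (epsilon * l) = 1.2550 / (22390.3420 * 1.0060) = 5.5717e-05 mol/L
c_final = A_f / (epsilon * l) = 0.4280 / (22390.3420 * 1.0060) = 1.9001e-05 mol/L
Exhaustion = (c_initial - c_final) / c_initial * 100 = (5.5717e-05 - 1.9001e-05) / 5.5717e-05 * 100 = 65.8964 %


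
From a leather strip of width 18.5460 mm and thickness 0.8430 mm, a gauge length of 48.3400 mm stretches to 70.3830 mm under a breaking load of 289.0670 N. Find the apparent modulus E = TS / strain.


TS = F / (w * t) = 289.0670 / (18.5460 * 0.8430) = 18.4893 N/mm^2
strain = (Lf - L0) / L0 = (70.3830 - 48.3400) / 48.3400 = 0.4560
E = TS / strain = 18.4893 / 0.4560 = 40.5468 N/mm^2


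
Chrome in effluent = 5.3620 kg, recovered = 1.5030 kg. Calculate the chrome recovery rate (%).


Formula: Recovery = recovered / input * 100
Substituting: Recovery = 1.5030 / 5.3620 * 100
Result: 28.0306 %


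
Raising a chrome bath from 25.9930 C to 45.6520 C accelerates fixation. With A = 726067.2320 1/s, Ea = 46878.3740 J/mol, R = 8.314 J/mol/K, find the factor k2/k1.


T1 = 25.9930 + 273.15 = 299.1430 K; T2 = 45.6520 + 273.15 = 318.8020 K
k1 = A * exp(-Ea/(R*T1)) = 726067.2320 * exp(-46878.3740/(8.314*299.1430)) = 0.00473203 1/s
k2 = A * exp(-Ea/(R*T2)) = 726067.2320 * exp(-46878.3740/(8.314*318.8020)) = 0.0151299 1/s
k2/k1 = 0.0151299 / 0.00473203 = 3.1973


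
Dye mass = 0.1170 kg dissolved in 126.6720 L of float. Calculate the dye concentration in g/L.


Formula: Conc = dye_mass(kg) / volume(L) * 1000
Substituting: Conc = 0.1170 / 126.6720 * 1000
Result: 0.9236 g/L


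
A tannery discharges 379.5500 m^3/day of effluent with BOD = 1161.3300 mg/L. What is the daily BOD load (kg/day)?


Formula: BOD_load = volume * conc / 1000
Substituting: BOD_load = 379.5500 * 1161.3300 / 1000
Result: 440.7828 kg/day


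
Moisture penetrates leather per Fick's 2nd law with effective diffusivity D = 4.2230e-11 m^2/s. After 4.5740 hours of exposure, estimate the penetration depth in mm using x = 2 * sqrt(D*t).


t = 4.5740 hr * 3600 = 16466.4000 s
D * t = 4.2230e-11 * 16466.4000 = 6.9538e-07
x = 2 * sqrt(D*t) = 2 * sqrt(6.9538e-07) = 0.00166778 m = 1.6678 mm


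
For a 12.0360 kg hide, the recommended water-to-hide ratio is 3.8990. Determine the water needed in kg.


Formula: Water = hide_weight * ratio
Substituting: Water = 12.0360 * 3.8990
Result: 46.9284 kg


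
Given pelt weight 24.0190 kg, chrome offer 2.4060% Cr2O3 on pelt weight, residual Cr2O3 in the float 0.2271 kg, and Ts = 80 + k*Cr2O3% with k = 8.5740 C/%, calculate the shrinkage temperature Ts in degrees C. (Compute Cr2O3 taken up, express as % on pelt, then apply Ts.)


Offered = pelt * offer_pct / 100 = 24.0190 * 2.4060 / 100 = 0.5779 kg
Uptake = offered - residual = 0.5779 - 0.2271 = 0.3508 kg
Cr2O3% on pelt = uptake / pelt * 100 = 0.3508 / 24.0190 * 100 = 1.4605 %
Ts = 80 + k * Cr2O3% = 80 + 8.5740 * 1.4605 = 92.5223 C


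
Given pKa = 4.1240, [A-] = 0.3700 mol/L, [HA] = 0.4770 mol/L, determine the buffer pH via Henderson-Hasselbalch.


ratio = [A-] / [HA] = 0.3700 / 0.4770 = 0.7757
log10(ratio) = -0.1103
pH = pKa + log10(ratio) = 4.1240 - 0.1103 = 4.0137


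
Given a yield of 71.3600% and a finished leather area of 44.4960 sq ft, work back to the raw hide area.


Formula: raw = finished * 100 / yield
Substituting: raw = 44.4960 * 100 / 71.3600
Result: 62.3543 sq ft


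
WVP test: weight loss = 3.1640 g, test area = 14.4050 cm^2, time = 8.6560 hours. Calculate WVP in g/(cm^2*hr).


Formula: WVP = loss / (area * time)
Substituting: WVP = 3.1640 / (14.4050 * 8.6560)
Result: 0.025375 g/(cm^2*hr)


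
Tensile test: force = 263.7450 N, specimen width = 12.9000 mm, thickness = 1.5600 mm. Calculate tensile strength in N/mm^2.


Formula: TS = force / (width * thickness)
Substituting: TS = 263.7450 / (12.9000 * 1.5600)
Result: 13.1060 N/mm^2


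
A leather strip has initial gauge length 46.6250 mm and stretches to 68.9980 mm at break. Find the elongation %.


Formula: Elongation = (Lf - L0) / L0 * 100
Substituting: Elongation = (68.9980 - 46.6250) / 46.6250 * 100
Result: 47.9850 %


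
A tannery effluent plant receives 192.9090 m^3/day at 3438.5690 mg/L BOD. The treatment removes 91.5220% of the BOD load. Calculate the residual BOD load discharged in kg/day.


Load_in = volume * conc / 1000 = 192.9090 * 3438.5690 / 1000 = 663.3309 kg/day
Removed = Load_in * eff / 100 = 663.3309 * 91.5220 / 100 = 607.0937 kg/day
Load_out = Load_in - Removed = 663.3309 - 607.0937 = 56.2372 kg/day


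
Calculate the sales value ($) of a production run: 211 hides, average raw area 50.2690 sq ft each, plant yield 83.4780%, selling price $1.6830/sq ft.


Raw_total = N * avg_area = 211 * 50.2690 = 10606.7590 sq ft
Finished = Raw_total * yield / 100 = 10606.7590 * 83.4780 / 100 = 8854.3103 sq ft
Value = Finished * price = 8854.3103 * 1.6830 = 14901.8042 $


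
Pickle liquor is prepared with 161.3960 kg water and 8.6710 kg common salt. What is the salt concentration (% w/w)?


Formula: Conc = salt / (water + salt) * 100
Substituting: Conc = 8.6710 / (161.3960 + 8.6710) * 100
Result: 5.0986 %


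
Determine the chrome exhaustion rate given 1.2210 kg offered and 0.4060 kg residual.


Formula: Uptake = (offered - residual) / offered * 100
Substituting: Uptake = (1.2210 - 0.4060) / 1.2210 * 100
Result: 66.7486 %


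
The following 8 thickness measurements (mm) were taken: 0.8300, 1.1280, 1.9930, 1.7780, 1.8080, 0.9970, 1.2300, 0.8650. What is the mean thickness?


Formula: Average = sum / n
Substituting: Average = 10.6290 / 8
Result: 1.3286 mm


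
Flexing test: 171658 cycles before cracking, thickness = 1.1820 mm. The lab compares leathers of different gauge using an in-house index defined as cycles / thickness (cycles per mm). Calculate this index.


Formula: Index = cycles / thickness
Substituting: Index = 171658 / 1.1820
Result: 145226.7343 cycles/mm


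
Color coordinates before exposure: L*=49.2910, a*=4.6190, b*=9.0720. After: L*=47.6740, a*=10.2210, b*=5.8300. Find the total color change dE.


dL = -1.6170, da = 5.6020, db = -3.2420
dE = sqrt((-1.6170)^2 + 5.6020^2 + (-3.2420)^2) = 6.6714


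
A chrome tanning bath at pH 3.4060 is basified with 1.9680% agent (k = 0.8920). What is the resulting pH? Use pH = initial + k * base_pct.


Formula: pH_final = pH_initial + k * base_pct
Substituting: pH_final = 3.4060 + 0.8920 * 1.9680
Result: 5.1615


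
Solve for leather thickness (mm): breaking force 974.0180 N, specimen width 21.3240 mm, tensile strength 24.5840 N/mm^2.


Formula: t = F / (TS * w)
Substituting: t = 974.0180 / (24.5840 * 21.3240)
Result: 1.8580 mm


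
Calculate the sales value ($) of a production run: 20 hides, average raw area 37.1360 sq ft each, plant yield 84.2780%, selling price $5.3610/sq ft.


Raw_total = N * avg_area = 20 * 37.1360 = 742.7200 sq ft
Finished = Raw_total * yield / 100 = 742.7200 * 84.2780 / 100 = 625.9496 sq ft
Value = Finished * price = 625.9496 * 5.3610 = 3355.7156 $


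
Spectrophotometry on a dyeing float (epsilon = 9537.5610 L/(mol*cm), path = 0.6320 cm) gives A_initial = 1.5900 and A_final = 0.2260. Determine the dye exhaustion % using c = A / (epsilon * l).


c_initial = A_i / (epsilon * l) = 1.5900 / (9537.5610 * 0.6320) = 2.6378e-04 mol/L
c_final = A_f / (epsilon * l) = 0.2260 / (9537.5610 * 0.6320) = 3.7493e-05 mol/L
Exhaustion = (c_initial - c_final) / c_initial * 100 = (2.6378e-04 - 3.7493e-05) / 2.6378e-04 * 100 = 85.7862 %


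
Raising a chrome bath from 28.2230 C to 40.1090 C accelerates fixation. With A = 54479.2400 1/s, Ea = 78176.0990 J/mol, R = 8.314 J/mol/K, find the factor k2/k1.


T1 = 28.2230 + 273.15 = 301.3730 K; T2 = 40.1090 + 273.15 = 313.2590 K
k1 = A * exp(-Ea/(R*T1)) = 54479.2400 * exp(-78176.0990/(8.314*301.3730)) = 1.5349e-09 1/s
k2 = A * exp(-Ea/(R*T2)) = 54479.2400 * exp(-78176.0990/(8.314*313.2590)) = 5.0144e-09 1/s
k2/k1 = 5.0144e-09 / 1.5349e-09 = 3.2669


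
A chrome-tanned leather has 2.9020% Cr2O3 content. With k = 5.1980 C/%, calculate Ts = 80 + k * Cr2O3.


Formula: Ts = 80 + k * Cr2O3
Substituting: Ts = 80 + 5.1980 * 2.9020
Result: 95.0846 C


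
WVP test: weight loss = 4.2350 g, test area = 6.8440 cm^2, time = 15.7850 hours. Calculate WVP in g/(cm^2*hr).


Formula: WVP = loss / (area * time)
Substituting: WVP = 4.2350 / (6.8440 * 15.7850)
Result: 0.0392012 g/(cm^2*hr)


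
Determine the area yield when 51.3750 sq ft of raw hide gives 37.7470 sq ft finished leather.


Formula: Yield = finished / raw * 100
Substituting: Yield = 37.7470 / 51.3750 * 100
Result: 73.4735 %


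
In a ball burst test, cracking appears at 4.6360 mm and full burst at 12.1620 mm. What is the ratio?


Formula: Ratio = crack / burst
Substituting: Ratio = 4.6360 / 12.1620
Result: 0.3812


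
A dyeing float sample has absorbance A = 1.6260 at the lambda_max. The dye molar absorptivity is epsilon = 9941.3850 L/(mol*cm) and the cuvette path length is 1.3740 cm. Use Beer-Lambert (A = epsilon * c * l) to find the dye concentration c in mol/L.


Formula: c = A / (epsilon * l)
Substituting: c = 1.6260 / (9941.3850 * 1.3740)
Result: 1.1904e-04 mol/L


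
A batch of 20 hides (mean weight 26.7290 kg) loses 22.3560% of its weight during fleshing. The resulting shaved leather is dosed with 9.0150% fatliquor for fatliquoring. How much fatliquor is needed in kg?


Total_raw = N * avg_wt = 20 * 26.7290 = 534.5800 kg
Substrate = Total_raw * (1 - loss/100) = 534.5800 * (1 - 22.3560/100) = 415.0693 kg
Fat = Substrate * pct / 100 = 415.0693 * 9.0150 / 100 = 37.4185 kg


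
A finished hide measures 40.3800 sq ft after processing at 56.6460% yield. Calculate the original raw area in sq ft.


Formula: raw = finished * 100 / yield
Substituting: raw = 40.3800 * 100 / 56.6460
Result: 71.2848 sq ft


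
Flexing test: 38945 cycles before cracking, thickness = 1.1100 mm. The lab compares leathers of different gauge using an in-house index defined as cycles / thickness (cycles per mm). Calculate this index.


Formula: Index = cycles / thickness
Substituting: Index = 38945 / 1.1100
Result: 35085.5856 cycles/mm


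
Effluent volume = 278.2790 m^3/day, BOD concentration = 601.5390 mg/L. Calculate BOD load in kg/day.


Formula: BOD_load = volume * conc / 1000
Substituting: BOD_load = 278.2790 * 601.5390 / 1000
Result: 167.3957 kg/day


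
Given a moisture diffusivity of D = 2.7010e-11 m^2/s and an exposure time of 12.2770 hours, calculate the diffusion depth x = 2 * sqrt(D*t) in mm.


t = 12.2770 hr * 3600 = 44197.2000 s
D * t = 2.7010e-11 * 44197.2000 = 1.1938e-06
x = 2 * sqrt(D*t) = 2 * sqrt(1.1938e-06) = 0.00218519 m = 2.1852 mm


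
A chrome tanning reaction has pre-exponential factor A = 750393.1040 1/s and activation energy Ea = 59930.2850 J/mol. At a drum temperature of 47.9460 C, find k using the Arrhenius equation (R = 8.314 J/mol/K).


T_K = T_C + 273.15 = 47.9460 + 273.15 = 321.0960 K
exponent = -Ea / (R * T_K) = -59930.2850 / (8.314 * 321.0960) = -22.4492
k = A * exp(exponent) = 750393.1040 * exp(-22.4492) = 1.3357e-04 1/s


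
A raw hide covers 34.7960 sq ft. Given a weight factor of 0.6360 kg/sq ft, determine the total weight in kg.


Formula: Weight = area * weight_per_sqft
Substituting: Weight = 34.7960 * 0.6360
Result: 22.1303 kg


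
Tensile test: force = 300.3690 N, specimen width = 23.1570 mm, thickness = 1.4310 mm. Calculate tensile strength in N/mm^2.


Formula: TS = force / (width * thickness)
Substituting: TS = 300.3690 / (23.1570 * 1.4310)
Result: 9.0643 N/mm^2


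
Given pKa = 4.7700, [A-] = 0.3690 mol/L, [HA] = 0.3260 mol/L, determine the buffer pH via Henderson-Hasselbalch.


ratio = [A-] / [HA] = 0.3690 / 0.3260 = 1.1319
log10(ratio) = 0.0538088
pH = pKa + log10(ratio) = 4.7700 + 0.0538088 = 4.8238


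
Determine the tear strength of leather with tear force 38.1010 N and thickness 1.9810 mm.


Formula: Tear strength = force / thickness
Substituting: Tear strength = 38.1010 / 1.9810
Result: 19.2332 N/mm


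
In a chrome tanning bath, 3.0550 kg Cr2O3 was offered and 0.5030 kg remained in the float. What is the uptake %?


Formula: Uptake = (offered - residual) / offered * 100
Substituting: Uptake = (3.0550 - 0.5030) / 3.0550 * 100
Result: 83.5352 %


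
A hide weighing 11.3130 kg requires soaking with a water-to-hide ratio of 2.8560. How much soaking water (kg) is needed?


Formula: Water = hide_weight * ratio
Substituting: Water = 11.3130 * 2.8560
Result: 32.3099 kg


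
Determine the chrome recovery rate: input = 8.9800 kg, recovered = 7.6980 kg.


Formula: Recovery = recovered / input * 100
Substituting: Recovery = 7.6980 / 8.9800 * 100
Result: 85.7238 %


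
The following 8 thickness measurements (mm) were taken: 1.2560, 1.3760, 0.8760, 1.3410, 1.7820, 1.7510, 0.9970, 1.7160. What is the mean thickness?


Formula: Average = sum / n
Substituting: Average = 11.0950 / 8
Result: 1.3869 mm


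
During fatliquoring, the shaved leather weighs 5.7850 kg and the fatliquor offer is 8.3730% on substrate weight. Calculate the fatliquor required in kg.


Formula: Fat = substrate * pct / 100
Substituting: Fat = 5.7850 * 8.3730 / 100
Result: 0.4844 kg


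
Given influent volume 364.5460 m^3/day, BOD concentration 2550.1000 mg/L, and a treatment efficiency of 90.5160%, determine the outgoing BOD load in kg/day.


Load_in = volume * conc / 1000 = 364.5460 * 2550.1000 / 1000 = 929.6288 kg/day
Removed = Load_in * eff / 100 = 929.6288 * 90.5160 / 100 = 841.4628 kg/day
Load_out = Load_in - Removed = 929.6288 - 841.4628 = 88.1660 kg/day


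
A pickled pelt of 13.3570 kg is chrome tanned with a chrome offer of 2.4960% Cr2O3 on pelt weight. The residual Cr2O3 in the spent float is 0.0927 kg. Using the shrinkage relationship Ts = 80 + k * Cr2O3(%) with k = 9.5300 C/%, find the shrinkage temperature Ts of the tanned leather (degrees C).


Offered = pelt * offer_pct / 100 = 13.3570 * 2.4960 / 100 = 0.3334 kg
Uptake = offered - residual = 0.3334 - 0.0927 = 0.2407 kg
Cr2O3% on pelt = uptake / pelt * 100 = 0.2407 / 13.3570 * 100 = 1.8020 %
Ts = 80 + k * Cr2O3% = 80 + 9.5300 * 1.8020 = 97.1729 C
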